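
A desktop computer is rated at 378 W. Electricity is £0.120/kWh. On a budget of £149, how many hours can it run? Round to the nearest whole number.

Energy budget = £149 / £0.120 per kWh = 1,242 kWh = 1,241,667 Wh
Runtime = 1,241,667 Wh / 378 W = 3,285 h

3285 h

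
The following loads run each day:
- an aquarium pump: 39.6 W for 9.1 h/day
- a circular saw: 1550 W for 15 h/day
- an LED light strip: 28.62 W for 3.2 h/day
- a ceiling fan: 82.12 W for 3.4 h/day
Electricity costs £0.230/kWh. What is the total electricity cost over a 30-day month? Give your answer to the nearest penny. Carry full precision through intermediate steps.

aquarium pump: 39.6 W × 9.1 h × 30 d = 10,811 Wh = 10.81 kWh
circular saw: 1550 W × 15 h × 30 d = 697,500 Wh = 697.5 kWh
LED light strip: 28.62 W × 3.2 h × 30 d = 2,748 Wh = 2.748 kWh
ceiling fan: 82.12 W × 3.4 h × 30 d = 8,376 Wh = 8.376 kWh
Total energy = 10.81 + 697.5 + 2.748 + 8.376 = 719.4 kWh
Cost = 719.4 kWh × £0.230 = £165.47

£165.47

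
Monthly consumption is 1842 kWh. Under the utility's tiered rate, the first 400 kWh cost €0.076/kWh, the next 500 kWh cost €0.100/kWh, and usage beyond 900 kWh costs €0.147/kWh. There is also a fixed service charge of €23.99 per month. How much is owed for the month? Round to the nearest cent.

€242.86

First 400 kWh × €0.076 = €30.40
Next 500 kWh × €0.100 = €50.00
Remaining 942 kWh × €0.147 = €138.47
Energy charge = €218.87; + service €23.99 = €242.86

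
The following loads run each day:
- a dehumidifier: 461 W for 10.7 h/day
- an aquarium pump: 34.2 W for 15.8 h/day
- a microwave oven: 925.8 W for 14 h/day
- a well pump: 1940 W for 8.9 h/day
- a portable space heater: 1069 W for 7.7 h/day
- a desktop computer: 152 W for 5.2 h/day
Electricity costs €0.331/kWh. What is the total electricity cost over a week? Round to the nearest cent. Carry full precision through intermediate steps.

dehumidifier: 461 W × 10.7 h × 7 d = 34,529 Wh = 34.53 kWh
aquarium pump: 34.2 W × 15.8 h × 7 d = 3,783 Wh = 3.783 kWh
microwave oven: 925.8 W × 14 h × 7 d = 90,728 Wh = 90.73 kWh
well pump: 1940 W × 8.9 h × 7 d = 120,862 Wh = 120.9 kWh
portable space heater: 1069 W × 7.7 h × 7 d = 57,619 Wh = 57.62 kWh
desktop computer: 152 W × 5.2 h × 7 d = 5,533 Wh = 5.533 kWh
Total energy = 34.53 + 3.783 + 90.73 + 120.9 + 57.62 + 5.533 = 313.1 kWh
Cost = 313.1 kWh × €0.331 = €103.62

€103.62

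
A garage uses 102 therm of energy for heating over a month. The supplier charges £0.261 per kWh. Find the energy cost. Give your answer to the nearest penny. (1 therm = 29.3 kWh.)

102 therm × (29.3 kWh/therm) = 2,989 kWh
Cost = 2,989 kWh × £0.261/kWh = £780.02

£780.02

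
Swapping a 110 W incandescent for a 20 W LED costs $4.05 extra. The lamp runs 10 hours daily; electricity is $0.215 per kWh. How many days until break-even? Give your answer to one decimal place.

Power saved = 110 − 20 = 90 W
Daily energy saved = 90 W × 10 h = 900 Wh = 0.9 kWh
Daily savings = 0.9 × $0.215 = $0.1935
Payback = $4.05 / $0.1935 per day = 20.93 days

20.9 days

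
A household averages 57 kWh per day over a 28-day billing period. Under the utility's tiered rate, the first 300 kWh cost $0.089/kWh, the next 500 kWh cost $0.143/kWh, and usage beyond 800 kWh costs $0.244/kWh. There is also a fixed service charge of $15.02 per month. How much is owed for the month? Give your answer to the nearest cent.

Usage = 57 kWh/day × 28 days = 1596 kWh
First 300 kWh × $0.089 = $26.70
Next 500 kWh × $0.143 = $71.50
Remaining 796 kWh × $0.244 = $194.22
Energy charge = $292.42; + service $15.02 = $307.44

$307.44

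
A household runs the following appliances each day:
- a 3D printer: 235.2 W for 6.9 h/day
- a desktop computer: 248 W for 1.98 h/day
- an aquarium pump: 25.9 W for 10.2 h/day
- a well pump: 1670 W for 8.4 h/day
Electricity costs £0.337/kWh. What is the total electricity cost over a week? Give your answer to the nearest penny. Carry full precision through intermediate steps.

£38.70

3D printer: 235.2 W × 6.9 h × 7 d = 11,360 Wh = 11.36 kWh
desktop computer: 248 W × 1.98 h × 7 d = 3,437 Wh = 3.437 kWh
aquarium pump: 25.9 W × 10.2 h × 7 d = 1,849 Wh = 1.849 kWh
well pump: 1670 W × 8.4 h × 7 d = 98,196 Wh = 98.2 kWh
Total energy = 11.36 + 3.437 + 1.849 + 98.2 = 114.8 kWh
Cost = 114.8 kWh × £0.337 = £38.70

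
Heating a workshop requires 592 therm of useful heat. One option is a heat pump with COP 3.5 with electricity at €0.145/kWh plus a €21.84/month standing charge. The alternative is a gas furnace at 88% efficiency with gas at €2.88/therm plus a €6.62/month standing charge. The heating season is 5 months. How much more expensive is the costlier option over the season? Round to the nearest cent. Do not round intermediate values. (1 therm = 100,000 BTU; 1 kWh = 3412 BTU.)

Heat load = 592 therm × 100,000 = 59,200,000 BTU
Gas: input = 59,200,000 / 0.88 = 67,272,727 BTU = 672.7 therm → 672.7 × €2.88 = €1,937.45; + 5 × €6.62 standing = €1,970.55
Heat pump: 59,200,000 BTU / 3412 = 17,350 kWh heat; / 3.5 = 4,957 kWh in → × €0.145 = €718.81; + 5 × €21.84 standing = €828.01
Difference = |€1,970.55 − €828.01| = €1,142.55

€1142.55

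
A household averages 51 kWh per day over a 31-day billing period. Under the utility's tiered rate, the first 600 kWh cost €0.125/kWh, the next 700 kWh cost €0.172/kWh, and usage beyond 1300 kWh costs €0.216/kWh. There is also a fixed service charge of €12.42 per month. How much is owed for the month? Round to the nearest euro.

€269

Usage = 51 kWh/day × 31 days = 1581 kWh
First 600 kWh × €0.125 = €75.00
Next 700 kWh × €0.172 = €120.40
Remaining 281 kWh × €0.216 = €60.70
Energy charge = €256.10; + service €12.42 = €268.52 ≈ €269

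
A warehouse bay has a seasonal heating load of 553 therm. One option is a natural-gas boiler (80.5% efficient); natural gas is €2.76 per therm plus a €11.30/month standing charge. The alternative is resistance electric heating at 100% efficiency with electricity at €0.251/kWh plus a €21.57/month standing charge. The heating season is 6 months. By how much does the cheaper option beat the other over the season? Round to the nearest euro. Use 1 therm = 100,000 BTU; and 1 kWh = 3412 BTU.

Heat load = 553 therm × 100,000 = 55,300,000 BTU
Gas: input = 55,300,000 / 0.805 = 68,695,652 BTU = 687 therm → 687 × €2.76 = €1,896.00; + 6 × €11.30 standing = €1,963.80
Electric: 55,300,000 BTU / 3412 = 16,210 kWh → × €0.251 = €4,068.08; + 6 × €21.57 standing = €4,197.50
Difference = |€1,963.80 − €4,197.50| = €2,233.70 ≈ €2234

€2234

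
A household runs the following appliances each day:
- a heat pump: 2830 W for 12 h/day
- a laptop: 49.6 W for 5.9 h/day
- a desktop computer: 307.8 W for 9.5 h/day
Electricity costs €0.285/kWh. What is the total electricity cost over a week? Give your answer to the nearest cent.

€74.17

heat pump: 2830 W × 12 h × 7 d = 237,720 Wh = 237.7 kWh
laptop: 49.6 W × 5.9 h × 7 d = 2,048 Wh = 2.048 kWh
desktop computer: 307.8 W × 9.5 h × 7 d = 20,469 Wh = 20.47 kWh
Total energy = 237.7 + 2.048 + 20.47 = 260.2 kWh
Cost = 260.2 kWh × €0.285 = €74.17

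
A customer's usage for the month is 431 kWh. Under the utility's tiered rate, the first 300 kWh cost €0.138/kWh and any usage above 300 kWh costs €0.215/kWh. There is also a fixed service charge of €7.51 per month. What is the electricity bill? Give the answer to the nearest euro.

First 300 kWh × €0.138 = €41.40
Remaining 131 kWh × €0.215 = €28.16
Energy charge = €69.56; + service €7.51 = €77.08 ≈ €77

€77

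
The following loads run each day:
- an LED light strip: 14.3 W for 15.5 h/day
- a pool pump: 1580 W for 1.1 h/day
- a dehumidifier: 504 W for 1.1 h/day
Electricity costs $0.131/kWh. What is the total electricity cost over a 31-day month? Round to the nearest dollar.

LED light strip: 14.3 W × 15.5 h × 31 d = 6,871 Wh = 6.871 kWh
pool pump: 1580 W × 1.1 h × 31 d = 53,878 Wh = 53.88 kWh
dehumidifier: 504 W × 1.1 h × 31 d = 17,186 Wh = 17.19 kWh
Total energy = 6.871 + 53.88 + 17.19 = 77.94 kWh
Cost = 77.94 kWh × $0.131 = $10.21 ≈ $10

$10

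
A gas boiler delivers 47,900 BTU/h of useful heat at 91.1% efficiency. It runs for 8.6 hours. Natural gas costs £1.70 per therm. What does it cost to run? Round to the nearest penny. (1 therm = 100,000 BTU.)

Heat delivered = 47,900 BTU/h × 8.6 h = 411,940 BTU
Gas input = 411,940 / 0.911 = 452,184 BTU
= 452,184 / 100,000 = 4.522 therm
Cost = 4.522 × £1.70/therm = £7.69

£7.69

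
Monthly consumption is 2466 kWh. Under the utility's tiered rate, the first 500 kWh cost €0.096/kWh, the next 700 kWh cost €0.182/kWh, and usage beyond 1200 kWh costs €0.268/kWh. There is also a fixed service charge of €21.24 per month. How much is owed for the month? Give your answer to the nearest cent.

€535.93

First 500 kWh × €0.096 = €48.00
Next 700 kWh × €0.182 = €127.40
Remaining 1266 kWh × €0.268 = €339.29
Energy charge = €514.69; + service €21.24 = €535.93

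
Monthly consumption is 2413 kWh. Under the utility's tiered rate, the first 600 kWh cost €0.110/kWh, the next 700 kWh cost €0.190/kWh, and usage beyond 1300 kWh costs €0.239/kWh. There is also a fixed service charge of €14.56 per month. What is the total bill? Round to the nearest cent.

€479.57

First 600 kWh × €0.110 = €66.00
Next 700 kWh × €0.190 = €133.00
Remaining 1113 kWh × €0.239 = €266.01
Energy charge = €465.01; + service €14.56 = €479.57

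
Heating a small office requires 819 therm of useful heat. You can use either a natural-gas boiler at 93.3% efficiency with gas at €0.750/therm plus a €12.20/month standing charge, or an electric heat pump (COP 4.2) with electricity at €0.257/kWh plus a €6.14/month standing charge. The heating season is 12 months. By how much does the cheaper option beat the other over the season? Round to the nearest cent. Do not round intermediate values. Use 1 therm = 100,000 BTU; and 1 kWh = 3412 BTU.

Heat load = 819 therm × 100,000 = 81,900,000 BTU
Gas: input = 81,900,000 / 0.933 = 87,781,350 BTU = 877.8 therm → 877.8 × €0.750 = €658.36; + 12 × €12.20 standing = €804.76
Heat pump: 81,900,000 BTU / 3412 = 24,000 kWh heat; / 4.2 = 5,715 kWh in → × €0.257 = €1,468.79; + 12 × €6.14 standing = €1,542.47
Difference = |€804.76 − €1,542.47| = €737.71

€737.71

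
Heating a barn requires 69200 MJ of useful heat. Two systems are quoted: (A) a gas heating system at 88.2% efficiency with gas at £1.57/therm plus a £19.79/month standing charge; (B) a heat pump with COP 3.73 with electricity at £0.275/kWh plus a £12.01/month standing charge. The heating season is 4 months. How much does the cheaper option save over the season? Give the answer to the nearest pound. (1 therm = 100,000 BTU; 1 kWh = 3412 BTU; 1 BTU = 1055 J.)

£219

Heat load = 69200 MJ = 69,200,000,000 J / 1055 = 65,592,417 BTU
Gas: input = 65,592,417 / 0.882 = 74,367,820 BTU = 743.7 therm → 743.7 × £1.57 = £1,167.57; + 4 × £19.79 standing = £1,246.73
Heat pump: 65,592,417 BTU / 3412 = 19,220 kWh heat; / 3.73 = 5,154 kWh in → × £0.275 = £1,417.32; + 4 × £12.01 standing = £1,465.36
Difference = |£1,246.73 − £1,465.36| = £218.63 ≈ £219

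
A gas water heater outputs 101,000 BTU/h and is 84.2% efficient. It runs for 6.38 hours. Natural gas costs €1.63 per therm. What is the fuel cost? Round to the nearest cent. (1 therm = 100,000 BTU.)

Heat delivered = 101,000 BTU/h × 6.38 h = 644,380 BTU
Gas input = 644,380 / 0.842 = 765,297 BTU
= 765,297 / 100,000 = 7.653 therm
Cost = 7.653 × €1.63/therm = €12.47

€12.47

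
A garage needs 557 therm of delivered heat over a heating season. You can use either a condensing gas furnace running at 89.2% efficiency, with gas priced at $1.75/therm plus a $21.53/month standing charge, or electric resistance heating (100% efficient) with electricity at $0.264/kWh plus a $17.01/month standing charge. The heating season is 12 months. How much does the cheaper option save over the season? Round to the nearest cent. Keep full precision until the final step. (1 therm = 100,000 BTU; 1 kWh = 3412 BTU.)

$3162.72

Heat load = 557 therm × 100,000 = 55,700,000 BTU
Gas: input = 55,700,000 / 0.892 = 62,443,946 BTU = 624.4 therm → 624.4 × $1.75 = $1,092.77; + 12 × $21.53 standing = $1,351.13
Electric: 55,700,000 BTU / 3412 = 16,320 kWh → × $0.264 = $4,309.73; + 12 × $17.01 standing = $4,513.85
Difference = |$1,351.13 − $4,513.85| = $3,162.72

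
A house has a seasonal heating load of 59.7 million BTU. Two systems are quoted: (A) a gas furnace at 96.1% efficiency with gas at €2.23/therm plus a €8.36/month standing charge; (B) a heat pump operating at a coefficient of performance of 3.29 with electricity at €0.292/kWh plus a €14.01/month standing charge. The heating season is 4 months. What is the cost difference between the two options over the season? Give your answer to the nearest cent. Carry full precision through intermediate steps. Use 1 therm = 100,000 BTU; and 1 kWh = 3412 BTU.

Heat load = 59.7 × 10⁶ BTU = 59,700,000 BTU
Gas: input = 59,700,000 / 0.961 = 62,122,789 BTU = 621.2 therm → 621.2 × €2.23 = €1,385.34; + 4 × €8.36 standing = €1,418.78
Heat pump: 59,700,000 BTU / 3412 = 17,500 kWh heat; / 3.29 = 5,318 kWh in → × €0.292 = €1,552.93; + 4 × €14.01 standing = €1,608.97
Difference = |€1,418.78 − €1,608.97| = €190.19

€190.19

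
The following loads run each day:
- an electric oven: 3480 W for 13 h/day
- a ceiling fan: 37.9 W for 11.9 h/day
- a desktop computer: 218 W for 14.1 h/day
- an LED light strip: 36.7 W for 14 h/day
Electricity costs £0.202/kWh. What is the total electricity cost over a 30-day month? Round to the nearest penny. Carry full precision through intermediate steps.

electric oven: 3480 W × 13 h × 30 d = 1,357,200 Wh = 1,357 kWh
ceiling fan: 37.9 W × 11.9 h × 30 d = 13,530 Wh = 13.53 kWh
desktop computer: 218 W × 14.1 h × 30 d = 92,214 Wh = 92.21 kWh
LED light strip: 36.7 W × 14 h × 30 d = 15,414 Wh = 15.41 kWh
Total energy = 1,357 + 13.53 + 92.21 + 15.41 = 1,478 kWh
Cost = 1,478 kWh × £0.202 = £298.63

£298.63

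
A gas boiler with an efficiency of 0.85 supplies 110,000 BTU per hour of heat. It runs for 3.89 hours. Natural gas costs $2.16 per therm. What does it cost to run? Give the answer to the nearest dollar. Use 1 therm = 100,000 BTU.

$11

Heat delivered = 110,000 BTU/h × 3.89 h = 427,900 BTU
Gas input = 427,900 / 0.85 = 503,412 BTU
= 503,412 / 100,000 = 5.034 therm
Cost = 5.034 × $2.16/therm = $10.87 ≈ $11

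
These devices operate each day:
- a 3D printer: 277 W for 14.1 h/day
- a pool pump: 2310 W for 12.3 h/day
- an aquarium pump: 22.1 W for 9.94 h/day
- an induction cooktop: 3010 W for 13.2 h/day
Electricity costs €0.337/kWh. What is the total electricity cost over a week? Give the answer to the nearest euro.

3D printer: 277 W × 14.1 h × 7 d = 27,340 Wh = 27.34 kWh
pool pump: 2310 W × 12.3 h × 7 d = 198,891 Wh = 198.9 kWh
aquarium pump: 22.1 W × 9.94 h × 7 d = 1,538 Wh = 1.538 kWh
induction cooktop: 3010 W × 13.2 h × 7 d = 278,124 Wh = 278.1 kWh
Total energy = 27.34 + 198.9 + 1.538 + 278.1 = 505.9 kWh
Cost = 505.9 kWh × €0.337 = €170.49 ≈ €170

€170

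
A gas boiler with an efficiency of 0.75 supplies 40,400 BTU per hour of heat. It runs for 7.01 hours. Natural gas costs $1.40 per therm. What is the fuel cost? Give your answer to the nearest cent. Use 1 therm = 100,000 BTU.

$5.29

Heat delivered = 40,400 BTU/h × 7.01 h = 283,204 BTU
Gas input = 283,204 / 0.75 = 377,605 BTU
= 377,605 / 100,000 = 3.776 therm
Cost = 3.776 × $1.40/therm = $5.29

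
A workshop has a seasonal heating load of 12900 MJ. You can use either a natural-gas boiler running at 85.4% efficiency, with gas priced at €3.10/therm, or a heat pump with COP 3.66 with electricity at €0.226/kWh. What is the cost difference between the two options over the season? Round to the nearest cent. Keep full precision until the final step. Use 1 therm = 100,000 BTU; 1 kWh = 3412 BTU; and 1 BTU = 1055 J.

Heat load = 12900 MJ = 12,900,000,000 J / 1055 = 12,227,488 BTU
Gas: input = 12,227,488 / 0.854 = 14,317,902 BTU = 143.2 therm → 143.2 × €3.10 = €443.85
Heat pump: 12,227,488 BTU / 3412 = 3,584 kWh heat; / 3.66 = 979.1 kWh in → × €0.226 = €221.29
Difference = |€443.85 − €221.29| = €222.57

€222.57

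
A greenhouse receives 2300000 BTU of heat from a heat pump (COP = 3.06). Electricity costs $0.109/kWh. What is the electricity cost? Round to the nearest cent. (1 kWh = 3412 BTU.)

$24.01

Heat delivered = 2,300,000 BTU / 3412 = 674.1 kWh
Electrical input = 674.1 kWh / 3.06 = 220.3 kWh
Cost = 220.3 × $0.109/kWh = $24.01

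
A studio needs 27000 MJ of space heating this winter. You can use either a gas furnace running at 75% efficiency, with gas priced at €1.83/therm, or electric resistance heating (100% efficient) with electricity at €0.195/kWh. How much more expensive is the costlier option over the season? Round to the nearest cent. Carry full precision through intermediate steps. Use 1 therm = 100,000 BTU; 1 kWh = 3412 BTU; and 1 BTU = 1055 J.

€838.18

Heat load = 27000 MJ = 27,000,000,000 J / 1055 = 25,592,417 BTU
Gas: input = 25,592,417 / 0.75 = 34,123,223 BTU = 341.2 therm → 341.2 × €1.83 = €624.45
Electric: 25,592,417 BTU / 3412 = 7,501 kWh → × €0.195 = €1,462.64
Difference = |€624.45 − €1,462.64| = €838.18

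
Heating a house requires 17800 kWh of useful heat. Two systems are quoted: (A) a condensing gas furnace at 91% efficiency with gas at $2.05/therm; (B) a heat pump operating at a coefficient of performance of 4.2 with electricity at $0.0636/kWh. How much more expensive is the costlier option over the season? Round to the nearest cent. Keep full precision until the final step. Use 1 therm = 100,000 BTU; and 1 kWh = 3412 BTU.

$1098.63

Heat load = 17800 kWh × 3412 = 60,733,600 BTU
Gas: input = 60,733,600 / 0.91 = 66,740,220 BTU = 667.4 therm → 667.4 × $2.05 = $1,368.17
Heat pump: 60,733,600 BTU / 3412 = 17,800 kWh heat; / 4.2 = 4,238 kWh in → × $0.0636 = $269.54
Difference = |$1,368.17 − $269.54| = $1,098.63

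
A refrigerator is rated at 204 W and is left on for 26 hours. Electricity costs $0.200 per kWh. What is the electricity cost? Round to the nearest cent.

Energy = 204 W × 26 h = 5,304 Wh = 5.304 kWh
Cost = 5.304 kWh × $0.200/kWh = $1.06

$1.06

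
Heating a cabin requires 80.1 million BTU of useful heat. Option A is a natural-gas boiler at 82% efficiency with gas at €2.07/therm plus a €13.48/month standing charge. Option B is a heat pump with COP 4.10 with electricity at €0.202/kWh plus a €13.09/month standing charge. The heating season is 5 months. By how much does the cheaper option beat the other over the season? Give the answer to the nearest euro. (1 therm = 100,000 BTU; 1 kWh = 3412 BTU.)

€867

Heat load = 80.1 × 10⁶ BTU = 80,100,000 BTU
Gas: input = 80,100,000 / 0.82 = 97,682,927 BTU = 976.8 therm → 976.8 × €2.07 = €2,022.04; + 5 × €13.48 standing = €2,089.44
Heat pump: 80,100,000 BTU / 3412 = 23,480 kWh heat; / 4.10 = 5,726 kWh in → × €0.202 = €1,156.62; + 5 × €13.09 standing = €1,222.07
Difference = |€2,089.44 − €1,222.07| = €867.37 ≈ €867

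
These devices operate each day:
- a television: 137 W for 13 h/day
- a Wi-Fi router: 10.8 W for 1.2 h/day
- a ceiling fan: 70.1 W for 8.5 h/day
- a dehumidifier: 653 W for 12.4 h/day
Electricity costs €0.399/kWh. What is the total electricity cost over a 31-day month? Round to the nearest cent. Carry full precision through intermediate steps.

television: 137 W × 13 h × 31 d = 55,211 Wh = 55.21 kWh
Wi-Fi router: 10.8 W × 1.2 h × 31 d = 402 Wh = 0.4018 kWh
ceiling fan: 70.1 W × 8.5 h × 31 d = 18,471 Wh = 18.47 kWh
dehumidifier: 653 W × 12.4 h × 31 d = 251,013 Wh = 251 kWh
Total energy = 55.21 + 0.4018 + 18.47 + 251 = 325.1 kWh
Cost = 325.1 kWh × €0.399 = €129.71

€129.71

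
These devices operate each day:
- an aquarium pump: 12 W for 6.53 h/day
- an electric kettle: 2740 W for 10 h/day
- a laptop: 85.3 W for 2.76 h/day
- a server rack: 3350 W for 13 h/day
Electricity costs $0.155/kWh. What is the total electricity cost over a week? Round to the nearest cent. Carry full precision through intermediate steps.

$77.32

aquarium pump: 12 W × 6.53 h × 7 d = 549 Wh = 0.5485 kWh
electric kettle: 2740 W × 10 h × 7 d = 191,800 Wh = 191.8 kWh
laptop: 85.3 W × 2.76 h × 7 d = 1,648 Wh = 1.648 kWh
server rack: 3350 W × 13 h × 7 d = 304,850 Wh = 304.9 kWh
Total energy = 0.5485 + 191.8 + 1.648 + 304.9 = 498.8 kWh
Cost = 498.8 kWh × $0.155 = $77.32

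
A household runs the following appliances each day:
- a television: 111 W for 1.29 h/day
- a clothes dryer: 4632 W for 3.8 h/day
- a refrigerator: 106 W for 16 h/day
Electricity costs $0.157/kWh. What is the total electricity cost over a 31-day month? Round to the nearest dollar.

$95

television: 111 W × 1.29 h × 31 d = 4,439 Wh = 4.439 kWh
clothes dryer: 4632 W × 3.8 h × 31 d = 545,650 Wh = 545.6 kWh
refrigerator: 106 W × 16 h × 31 d = 52,576 Wh = 52.58 kWh
Total energy = 4.439 + 545.6 + 52.58 = 602.7 kWh
Cost = 602.7 kWh × $0.157 = $94.62 ≈ $95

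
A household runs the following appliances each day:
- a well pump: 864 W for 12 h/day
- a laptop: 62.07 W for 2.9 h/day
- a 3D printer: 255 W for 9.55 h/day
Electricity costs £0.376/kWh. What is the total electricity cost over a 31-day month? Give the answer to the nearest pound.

£151

well pump: 864 W × 12 h × 31 d = 321,408 Wh = 321.4 kWh
laptop: 62.07 W × 2.9 h × 31 d = 5,580 Wh = 5.58 kWh
3D printer: 255 W × 9.55 h × 31 d = 75,493 Wh = 75.49 kWh
Total energy = 321.4 + 5.58 + 75.49 = 402.5 kWh
Cost = 402.5 kWh × £0.376 = £151.33 ≈ £151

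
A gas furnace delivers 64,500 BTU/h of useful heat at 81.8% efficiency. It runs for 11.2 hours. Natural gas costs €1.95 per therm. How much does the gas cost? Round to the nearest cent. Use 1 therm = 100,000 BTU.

€17.22

Heat delivered = 64,500 BTU/h × 11.2 h = 722,400 BTU
Gas input = 722,400 / 0.818 = 883,130 BTU
= 883,130 / 100,000 = 8.831 therm
Cost = 8.831 × €1.95/therm = €17.22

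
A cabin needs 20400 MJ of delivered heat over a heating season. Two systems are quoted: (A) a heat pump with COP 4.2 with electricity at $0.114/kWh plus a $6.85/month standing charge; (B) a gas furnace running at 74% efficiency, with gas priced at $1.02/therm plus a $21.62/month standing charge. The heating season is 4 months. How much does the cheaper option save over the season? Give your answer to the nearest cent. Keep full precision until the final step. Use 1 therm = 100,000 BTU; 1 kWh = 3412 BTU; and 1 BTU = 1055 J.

$171.79

Heat load = 20400 MJ = 20,400,000,000 J / 1055 = 19,336,493 BTU
Gas: input = 19,336,493 / 0.74 = 26,130,396 BTU = 261.3 therm → 261.3 × $1.02 = $266.53; + 4 × $21.62 standing = $353.01
Heat pump: 19,336,493 BTU / 3412 = 5,667 kWh heat; / 4.2 = 1,349 kWh in → × $0.114 = $153.82; + 4 × $6.85 standing = $181.22
Difference = |$353.01 − $181.22| = $171.79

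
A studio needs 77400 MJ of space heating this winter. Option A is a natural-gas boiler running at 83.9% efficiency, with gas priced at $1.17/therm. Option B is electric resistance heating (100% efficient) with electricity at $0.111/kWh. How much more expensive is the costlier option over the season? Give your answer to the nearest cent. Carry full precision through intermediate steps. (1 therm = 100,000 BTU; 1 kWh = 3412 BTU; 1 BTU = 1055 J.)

$1363.64

Heat load = 77400 MJ = 77,400,000,000 J / 1055 = 73,364,929 BTU
Gas: input = 73,364,929 / 0.839 = 87,443,300 BTU = 874.4 therm → 874.4 × $1.17 = $1,023.09
Electric: 73,364,929 BTU / 3412 = 21,500 kWh → × $0.111 = $2,386.73
Difference = |$1,023.09 − $2,386.73| = $1,363.64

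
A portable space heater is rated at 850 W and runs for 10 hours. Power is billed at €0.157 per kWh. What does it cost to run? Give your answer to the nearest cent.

€1.33

Energy = 850 W × 10 h = 8,500 Wh = 8.5 kWh
Cost = 8.5 kWh × €0.157/kWh = €1.33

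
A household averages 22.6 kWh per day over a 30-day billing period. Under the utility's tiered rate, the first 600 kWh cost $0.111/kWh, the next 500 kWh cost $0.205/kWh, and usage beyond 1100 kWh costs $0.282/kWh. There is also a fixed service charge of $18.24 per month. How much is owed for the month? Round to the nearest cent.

Usage = 22.6 kWh/day × 30 days = 678 kWh
First 600 kWh × $0.111 = $66.60
Next 78 kWh × $0.205 = $15.99
Remaining tier: 0 kWh (not reached)
Energy charge = $82.59; + service $18.24 = $100.83

$100.83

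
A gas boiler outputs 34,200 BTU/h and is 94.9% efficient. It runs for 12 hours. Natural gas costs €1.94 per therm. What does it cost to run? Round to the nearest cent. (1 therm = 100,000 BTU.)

€8.39

Heat delivered = 34,200 BTU/h × 12 h = 410,400 BTU
Gas input = 410,400 / 0.949 = 432,455 BTU
= 432,455 / 100,000 = 4.325 therm
Cost = 4.325 × €1.94/therm = €8.39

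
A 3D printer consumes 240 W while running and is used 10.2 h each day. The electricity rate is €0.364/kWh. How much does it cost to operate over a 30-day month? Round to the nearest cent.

Energy = 240 W × 10.2 h/day × 30 days = 73,440 Wh = 73.44 kWh
Cost = 73.44 kWh × €0.364/kWh = €26.73

€26.73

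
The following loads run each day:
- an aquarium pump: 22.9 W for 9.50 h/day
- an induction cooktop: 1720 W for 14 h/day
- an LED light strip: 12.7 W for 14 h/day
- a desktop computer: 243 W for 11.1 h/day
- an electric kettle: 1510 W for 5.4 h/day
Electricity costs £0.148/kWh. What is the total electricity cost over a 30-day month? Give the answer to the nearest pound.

aquarium pump: 22.9 W × 9.50 h × 30 d = 6,526 Wh = 6.526 kWh
induction cooktop: 1720 W × 14 h × 30 d = 722,400 Wh = 722.4 kWh
LED light strip: 12.7 W × 14 h × 30 d = 5,334 Wh = 5.334 kWh
desktop computer: 243 W × 11.1 h × 30 d = 80,919 Wh = 80.92 kWh
electric kettle: 1510 W × 5.4 h × 30 d = 244,620 Wh = 244.6 kWh
Total energy = 6.526 + 722.4 + 5.334 + 80.92 + 244.6 = 1,060 kWh
Cost = 1,060 kWh × £0.148 = £156.85 ≈ £157

£157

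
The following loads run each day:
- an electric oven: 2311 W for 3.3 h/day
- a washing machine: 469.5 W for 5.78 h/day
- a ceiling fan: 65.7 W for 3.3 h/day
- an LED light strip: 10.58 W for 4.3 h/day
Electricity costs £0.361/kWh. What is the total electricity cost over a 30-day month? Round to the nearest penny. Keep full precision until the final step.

electric oven: 2311 W × 3.3 h × 30 d = 228,789 Wh = 228.8 kWh
washing machine: 469.5 W × 5.78 h × 30 d = 81,411 Wh = 81.41 kWh
ceiling fan: 65.7 W × 3.3 h × 30 d = 6,504 Wh = 6.504 kWh
LED light strip: 10.58 W × 4.3 h × 30 d = 1,365 Wh = 1.365 kWh
Total energy = 228.8 + 81.41 + 6.504 + 1.365 = 318.1 kWh
Cost = 318.1 kWh × £0.361 = £114.82

£114.82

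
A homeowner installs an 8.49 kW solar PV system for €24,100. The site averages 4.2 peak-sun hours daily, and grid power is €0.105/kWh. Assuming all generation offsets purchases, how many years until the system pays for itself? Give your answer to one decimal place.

Daily generation = 8.49 kW × 4.2 h = 35.66 kWh
Annual generation = 35.66 × 365 = 13015 kWh
Annual savings = 13015 × €0.105 = €1,366.59
Payback = €24,100 / €1,366.59 = 17.6 years

17.6 years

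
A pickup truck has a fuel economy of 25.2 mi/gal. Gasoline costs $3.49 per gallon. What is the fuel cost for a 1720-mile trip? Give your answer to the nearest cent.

Fuel = 1720 mi / 25.2 mpg = 68.25 gal
Cost = 68.25 gal × $3.49/gal = $238.21

$238.21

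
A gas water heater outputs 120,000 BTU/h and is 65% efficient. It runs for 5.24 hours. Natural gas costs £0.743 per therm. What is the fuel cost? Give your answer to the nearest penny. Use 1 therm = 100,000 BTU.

£7.19

Heat delivered = 120,000 BTU/h × 5.24 h = 628,800 BTU
Gas input = 628,800 / 0.65 = 967,385 BTU
= 967,385 / 100,000 = 9.674 therm
Cost = 9.674 × £0.743/therm = £7.19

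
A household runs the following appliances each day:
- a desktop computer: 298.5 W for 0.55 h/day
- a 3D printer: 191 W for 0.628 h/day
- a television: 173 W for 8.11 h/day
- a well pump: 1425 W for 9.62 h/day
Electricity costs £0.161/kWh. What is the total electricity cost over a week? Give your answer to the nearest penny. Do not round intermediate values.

desktop computer: 298.5 W × 0.55 h × 7 d = 1,149 Wh = 1.149 kWh
3D printer: 191 W × 0.628 h × 7 d = 840 Wh = 0.8396 kWh
television: 173 W × 8.11 h × 7 d = 9,821 Wh = 9.821 kWh
well pump: 1425 W × 9.62 h × 7 d = 95,959 Wh = 95.96 kWh
Total energy = 1.149 + 0.8396 + 9.821 + 95.96 = 107.8 kWh
Cost = 107.8 kWh × £0.161 = £17.35

£17.35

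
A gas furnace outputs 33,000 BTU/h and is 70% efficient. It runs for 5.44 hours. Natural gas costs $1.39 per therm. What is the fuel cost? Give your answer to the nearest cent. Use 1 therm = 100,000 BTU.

$3.56

Heat delivered = 33,000 BTU/h × 5.44 h = 179,520 BTU
Gas input = 179,520 / 0.70 = 256,457 BTU
= 256,457 / 100,000 = 2.565 therm
Cost = 2.565 × $1.39/therm = $3.56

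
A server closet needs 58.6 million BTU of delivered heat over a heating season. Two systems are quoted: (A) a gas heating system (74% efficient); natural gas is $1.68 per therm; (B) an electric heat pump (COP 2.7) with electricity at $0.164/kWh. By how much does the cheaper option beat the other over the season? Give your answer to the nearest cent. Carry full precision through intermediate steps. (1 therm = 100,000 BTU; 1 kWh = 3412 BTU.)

$287.18

Heat load = 58.6 × 10⁶ BTU = 58,600,000 BTU
Gas: input = 58,600,000 / 0.74 = 79,189,189 BTU = 791.9 therm → 791.9 × $1.68 = $1,330.38
Heat pump: 58,600,000 BTU / 3412 = 17,170 kWh heat; / 2.7 = 6,361 kWh in → × $0.164 = $1,043.20
Difference = |$1,330.38 − $1,043.20| = $287.18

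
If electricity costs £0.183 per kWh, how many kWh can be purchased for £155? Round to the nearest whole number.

847 kWh

£155 / £0.183 per kWh = 847 kWh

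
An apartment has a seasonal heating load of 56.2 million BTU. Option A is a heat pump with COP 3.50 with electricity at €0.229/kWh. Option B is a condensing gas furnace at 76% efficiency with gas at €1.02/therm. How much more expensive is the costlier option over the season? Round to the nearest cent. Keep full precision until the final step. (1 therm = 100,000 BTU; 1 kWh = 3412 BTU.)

€323.43

Heat load = 56.2 × 10⁶ BTU = 56,200,000 BTU
Gas: input = 56,200,000 / 0.76 = 73,947,368 BTU = 739.5 therm → 739.5 × €1.02 = €754.26
Heat pump: 56,200,000 BTU / 3412 = 16,470 kWh heat; / 3.50 = 4,706 kWh in → × €0.229 = €1,077.69
Difference = |€754.26 − €1,077.69| = €323.43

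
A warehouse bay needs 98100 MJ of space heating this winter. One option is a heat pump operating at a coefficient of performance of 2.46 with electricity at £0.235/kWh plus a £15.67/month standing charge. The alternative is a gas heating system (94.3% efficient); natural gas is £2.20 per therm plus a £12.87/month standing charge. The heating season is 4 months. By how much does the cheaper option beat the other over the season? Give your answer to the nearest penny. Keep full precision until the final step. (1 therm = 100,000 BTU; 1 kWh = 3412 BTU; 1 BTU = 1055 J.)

£445.26

Heat load = 98100 MJ = 98,100,000,000 J / 1055 = 92,985,782 BTU
Gas: input = 92,985,782 / 0.943 = 98,606,344 BTU = 986.1 therm → 986.1 × £2.20 = £2,169.34; + 4 × £12.87 standing = £2,220.82
Heat pump: 92,985,782 BTU / 3412 = 27,250 kWh heat; / 2.46 = 11,080 kWh in → × £0.235 = £2,603.40; + 4 × £15.67 standing = £2,666.08
Difference = |£2,220.82 − £2,666.08| = £445.26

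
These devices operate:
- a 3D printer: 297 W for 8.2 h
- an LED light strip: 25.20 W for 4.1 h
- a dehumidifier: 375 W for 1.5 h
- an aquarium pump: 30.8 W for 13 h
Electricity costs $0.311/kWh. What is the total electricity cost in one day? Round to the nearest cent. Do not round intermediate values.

$1.09

3D printer: 297 W × 8.2 h = 2,435 Wh = 2.435 kWh
LED light strip: 25.20 W × 4.1 h = 103 Wh = 0.1033 kWh
dehumidifier: 375 W × 1.5 h = 562 Wh = 0.5625 kWh
aquarium pump: 30.8 W × 13 h = 400 Wh = 0.4004 kWh
Total energy = 2.435 + 0.1033 + 0.5625 + 0.4004 = 3.502 kWh
Cost = 3.502 kWh × $0.311 = $1.09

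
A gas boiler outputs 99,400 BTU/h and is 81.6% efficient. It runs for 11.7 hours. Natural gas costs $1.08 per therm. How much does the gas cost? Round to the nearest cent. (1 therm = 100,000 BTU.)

Heat delivered = 99,400 BTU/h × 11.7 h = 1,162,980 BTU
Gas input = 1,162,980 / 0.816 = 1,425,221 BTU
= 1,425,221 / 100,000 = 14.25 therm
Cost = 14.25 × $1.08/therm = $15.39

$15.39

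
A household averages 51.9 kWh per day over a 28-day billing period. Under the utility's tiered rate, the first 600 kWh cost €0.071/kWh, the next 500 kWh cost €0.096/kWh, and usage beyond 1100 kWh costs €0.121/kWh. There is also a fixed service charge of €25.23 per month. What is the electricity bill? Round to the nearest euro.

Usage = 51.9 kWh/day × 28 days = 1453.2 kWh
First 600 kWh × €0.071 = €42.60
Next 500 kWh × €0.096 = €48.00
Remaining 353.2 kWh × €0.121 = €42.74
Energy charge = €133.34; + service €25.23 = €158.57 ≈ €159

€159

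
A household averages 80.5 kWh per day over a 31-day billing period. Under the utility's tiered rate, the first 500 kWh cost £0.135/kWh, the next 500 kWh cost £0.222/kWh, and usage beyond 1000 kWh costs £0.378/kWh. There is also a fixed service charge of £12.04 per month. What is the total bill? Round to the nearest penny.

Usage = 80.5 kWh/day × 31 days = 2495.5 kWh
First 500 kWh × £0.135 = £67.50
Next 500 kWh × £0.222 = £111.00
Remaining 1495.5 kWh × £0.378 = £565.30
Energy charge = £743.80; + service £12.04 = £755.84

£755.84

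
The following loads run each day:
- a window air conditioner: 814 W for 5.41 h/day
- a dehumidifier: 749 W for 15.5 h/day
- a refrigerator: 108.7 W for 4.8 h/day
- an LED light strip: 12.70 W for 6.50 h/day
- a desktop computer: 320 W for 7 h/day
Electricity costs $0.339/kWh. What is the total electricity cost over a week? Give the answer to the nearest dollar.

$45

window air conditioner: 814 W × 5.41 h × 7 d = 30,826 Wh = 30.83 kWh
dehumidifier: 749 W × 15.5 h × 7 d = 81,266 Wh = 81.27 kWh
refrigerator: 108.7 W × 4.8 h × 7 d = 3,652 Wh = 3.652 kWh
LED light strip: 12.70 W × 6.50 h × 7 d = 578 Wh = 0.5778 kWh
desktop computer: 320 W × 7 h × 7 d = 15,680 Wh = 15.68 kWh
Total energy = 30.83 + 81.27 + 3.652 + 0.5778 + 15.68 = 132 kWh
Cost = 132 kWh × $0.339 = $44.75 ≈ $45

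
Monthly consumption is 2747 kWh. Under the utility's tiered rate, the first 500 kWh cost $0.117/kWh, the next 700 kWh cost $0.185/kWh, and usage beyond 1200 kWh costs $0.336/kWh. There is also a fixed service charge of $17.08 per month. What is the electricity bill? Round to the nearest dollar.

First 500 kWh × $0.117 = $58.50
Next 700 kWh × $0.185 = $129.50
Remaining 1547 kWh × $0.336 = $519.79
Energy charge = $707.79; + service $17.08 = $724.87 ≈ $725

$725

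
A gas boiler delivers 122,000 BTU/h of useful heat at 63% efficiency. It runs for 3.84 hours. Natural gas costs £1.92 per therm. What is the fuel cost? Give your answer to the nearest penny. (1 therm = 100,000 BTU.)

Heat delivered = 122,000 BTU/h × 3.84 h = 468,480 BTU
Gas input = 468,480 / 0.63 = 743,619 BTU
= 743,619 / 100,000 = 7.436 therm
Cost = 7.436 × £1.92/therm = £14.28

£14.28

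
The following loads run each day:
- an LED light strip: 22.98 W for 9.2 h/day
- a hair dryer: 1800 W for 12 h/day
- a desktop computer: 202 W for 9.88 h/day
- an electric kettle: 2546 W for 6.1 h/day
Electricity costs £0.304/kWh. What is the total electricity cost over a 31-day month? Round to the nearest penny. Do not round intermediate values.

LED light strip: 22.98 W × 9.2 h × 31 d = 6,554 Wh = 6.554 kWh
hair dryer: 1800 W × 12 h × 31 d = 669,600 Wh = 669.6 kWh
desktop computer: 202 W × 9.88 h × 31 d = 61,869 Wh = 61.87 kWh
electric kettle: 2546 W × 6.1 h × 31 d = 481,449 Wh = 481.4 kWh
Total energy = 6.554 + 669.6 + 61.87 + 481.4 = 1,219 kWh
Cost = 1,219 kWh × £0.304 = £370.72

£370.72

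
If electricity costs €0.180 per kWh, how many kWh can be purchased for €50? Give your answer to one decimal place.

€50 / €0.180 per kWh = 277.8 kWh

277.8 kWh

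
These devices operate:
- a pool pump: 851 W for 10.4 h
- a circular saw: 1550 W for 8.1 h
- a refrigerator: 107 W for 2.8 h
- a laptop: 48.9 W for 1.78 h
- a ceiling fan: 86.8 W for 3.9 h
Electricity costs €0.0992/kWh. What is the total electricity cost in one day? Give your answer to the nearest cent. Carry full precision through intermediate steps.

pool pump: 851 W × 10.4 h = 8,850 Wh = 8.85 kWh
circular saw: 1550 W × 8.1 h = 12,555 Wh = 12.55 kWh
refrigerator: 107 W × 2.8 h = 300 Wh = 0.2996 kWh
laptop: 48.9 W × 1.78 h = 87 Wh = 0.08704 kWh
ceiling fan: 86.8 W × 3.9 h = 339 Wh = 0.3385 kWh
Total energy = 8.85 + 12.55 + 0.2996 + 0.08704 + 0.3385 = 22.13 kWh
Cost = 22.13 kWh × €0.0992 = €2.20

€2.20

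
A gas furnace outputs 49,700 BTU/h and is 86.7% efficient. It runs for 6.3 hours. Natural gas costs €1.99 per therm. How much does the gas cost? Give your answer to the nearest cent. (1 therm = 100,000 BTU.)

Heat delivered = 49,700 BTU/h × 6.3 h = 313,110 BTU
Gas input = 313,110 / 0.867 = 361,142 BTU
= 361,142 / 100,000 = 3.611 therm
Cost = 3.611 × €1.99/therm = €7.19

€7.19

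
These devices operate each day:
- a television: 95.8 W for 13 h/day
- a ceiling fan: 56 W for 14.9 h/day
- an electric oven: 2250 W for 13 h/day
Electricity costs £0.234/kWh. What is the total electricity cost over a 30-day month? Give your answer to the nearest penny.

£219.94

television: 95.8 W × 13 h × 30 d = 37,362 Wh = 37.36 kWh
ceiling fan: 56 W × 14.9 h × 30 d = 25,032 Wh = 25.03 kWh
electric oven: 2250 W × 13 h × 30 d = 877,500 Wh = 877.5 kWh
Total energy = 37.36 + 25.03 + 877.5 = 939.9 kWh
Cost = 939.9 kWh × £0.234 = £219.94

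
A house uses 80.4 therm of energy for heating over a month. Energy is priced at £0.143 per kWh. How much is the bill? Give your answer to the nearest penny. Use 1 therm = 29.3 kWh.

80.4 therm × (29.3 kWh/therm) = 2,356 kWh
Cost = 2,356 kWh × £0.143/kWh = £336.87

£336.87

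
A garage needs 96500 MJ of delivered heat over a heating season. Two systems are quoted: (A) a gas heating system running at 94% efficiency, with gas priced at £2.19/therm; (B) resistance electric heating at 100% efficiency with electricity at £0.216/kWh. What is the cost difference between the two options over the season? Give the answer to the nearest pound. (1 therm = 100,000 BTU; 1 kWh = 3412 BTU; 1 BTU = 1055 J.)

Heat load = 96500 MJ = 96,500,000,000 J / 1055 = 91,469,194 BTU
Gas: input = 91,469,194 / 0.94 = 97,307,654 BTU = 973.1 therm → 973.1 × £2.19 = £2,131.04
Electric: 91,469,194 BTU / 3412 = 26,810 kWh → × £0.216 = £5,790.55
Difference = |£2,131.04 − £5,790.55| = £3,659.51 ≈ £3660

£3660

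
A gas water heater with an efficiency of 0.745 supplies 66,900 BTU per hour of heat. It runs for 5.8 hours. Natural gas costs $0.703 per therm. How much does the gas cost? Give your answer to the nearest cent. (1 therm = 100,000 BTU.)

Heat delivered = 66,900 BTU/h × 5.8 h = 388,020 BTU
Gas input = 388,020 / 0.745 = 520,832 BTU
= 520,832 / 100,000 = 5.208 therm
Cost = 5.208 × $0.703/therm = $3.66

$3.66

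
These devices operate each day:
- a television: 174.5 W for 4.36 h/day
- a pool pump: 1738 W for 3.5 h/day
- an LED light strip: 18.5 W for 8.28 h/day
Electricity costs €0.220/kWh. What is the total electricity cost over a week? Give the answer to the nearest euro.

television: 174.5 W × 4.36 h × 7 d = 5,326 Wh = 5.326 kWh
pool pump: 1738 W × 3.5 h × 7 d = 42,581 Wh = 42.58 kWh
LED light strip: 18.5 W × 8.28 h × 7 d = 1,072 Wh = 1.072 kWh
Total energy = 5.326 + 42.58 + 1.072 = 48.98 kWh
Cost = 48.98 kWh × €0.220 = €10.78 ≈ €11

€11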